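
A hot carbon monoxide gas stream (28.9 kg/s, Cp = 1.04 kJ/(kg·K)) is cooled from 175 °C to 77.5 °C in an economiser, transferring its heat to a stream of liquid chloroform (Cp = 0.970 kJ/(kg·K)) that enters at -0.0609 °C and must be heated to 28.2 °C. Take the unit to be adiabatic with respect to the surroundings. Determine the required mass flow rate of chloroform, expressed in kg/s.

ṁ_c = 107 kg/s

Heat released by hot stream: Q = 28.9 × 1.04 × (175 − 77.5) = 2930.5 kJ/s
Energy balance on cold side (adiabatic exchanger): Q = ṁ_c·Cp_c·(T_c,out − T_c,in)
ṁ_c = 2930.5 / [0.970 × (28.2 − -0.0609)] = 106.9 kg/s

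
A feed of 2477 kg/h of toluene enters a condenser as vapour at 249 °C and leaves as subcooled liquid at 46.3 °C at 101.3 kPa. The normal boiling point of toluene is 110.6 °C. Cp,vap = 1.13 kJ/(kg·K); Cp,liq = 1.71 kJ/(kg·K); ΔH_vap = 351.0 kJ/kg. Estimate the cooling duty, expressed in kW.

vapour 249→110.6 °C: -156.39 kJ/kg
condensation at 110.6 °C: -351 kJ/kg
liquid 110.6→46.3 °C: -109.95 kJ/kg
Δh = -156.39 + -351 + -109.95 = -617.35 kJ/kg
Q = ṁ·Δh = 2477 kg/h × -617.35 kJ/kg = -1.5292e+06 kJ/h
|Q| = 424.77 kW

Q_c = 425 kW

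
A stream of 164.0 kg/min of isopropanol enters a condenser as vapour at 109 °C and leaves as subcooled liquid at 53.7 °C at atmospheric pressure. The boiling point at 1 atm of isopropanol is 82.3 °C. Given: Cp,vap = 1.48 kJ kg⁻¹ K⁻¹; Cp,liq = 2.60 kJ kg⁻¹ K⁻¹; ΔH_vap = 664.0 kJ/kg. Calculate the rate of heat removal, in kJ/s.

vapour 109→82.3 °C: -39.516 kJ/kg
condensation at 82.3 °C: -664 kJ/kg
liquid 82.3→53.7 °C: -74.36 kJ/kg
Δh = -39.516 + -664 + -74.36 = -777.88 kJ/kg
Q = ṁ·Δh = 164.0 kg/min × -777.88 kJ/kg = -127570 kJ/min
|Q| = 2126.2 kW

Q_c = 2130 kJ/s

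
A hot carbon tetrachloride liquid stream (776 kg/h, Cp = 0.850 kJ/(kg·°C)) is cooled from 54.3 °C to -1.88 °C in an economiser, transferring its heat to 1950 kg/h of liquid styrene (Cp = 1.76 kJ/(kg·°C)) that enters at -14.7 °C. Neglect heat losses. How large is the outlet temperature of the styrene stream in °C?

Heat released by hot stream: Q = 776 × 0.850 × (54.3 − -1.88) = 37056 kJ/h
Energy balance on cold side (adiabatic exchanger): Q = ṁ_c·Cp_c·(T_c,out − T_c,in)
T_c,out = -14.7 + 37056/(1950 × 1.76) = -3.9027 °C

T_c,out = -3.90 °C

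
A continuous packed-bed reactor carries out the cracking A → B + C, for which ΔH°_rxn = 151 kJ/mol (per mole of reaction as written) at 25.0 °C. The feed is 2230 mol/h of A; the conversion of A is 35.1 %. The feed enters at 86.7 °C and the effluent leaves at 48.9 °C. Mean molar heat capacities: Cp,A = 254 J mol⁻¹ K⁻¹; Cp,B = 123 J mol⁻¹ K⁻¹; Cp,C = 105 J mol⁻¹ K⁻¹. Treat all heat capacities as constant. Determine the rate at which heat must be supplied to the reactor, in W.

Q_in = 26700 W

Extent of reaction ξ = 0.351 × 2230 = 782.73 mol/h
Reaction term: ξ·ΔH°_rxn = 782.73 × 151 = 118190 kJ/h
Sensible, feed 86.7→25 °C: -34948 kJ/h
Outlet flows (mol/h): A 1447.3, B 782.73, C 782.73
Sensible, products 25→48.9 °C: 13051 kJ/h
Q = ΔH = 96295 kJ/h = 26.749 kW
Heat supplied = 26749 W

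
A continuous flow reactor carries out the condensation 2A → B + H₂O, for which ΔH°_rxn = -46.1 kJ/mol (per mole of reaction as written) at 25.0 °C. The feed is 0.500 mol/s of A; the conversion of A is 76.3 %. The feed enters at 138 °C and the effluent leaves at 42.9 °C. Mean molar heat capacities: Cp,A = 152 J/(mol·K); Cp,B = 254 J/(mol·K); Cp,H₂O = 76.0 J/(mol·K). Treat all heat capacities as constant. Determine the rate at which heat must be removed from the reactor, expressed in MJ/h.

Extent of reaction ξ = 0.763 × 0.500 / 2 = 0.19075 mol/s
Reaction term: ξ·ΔH°_rxn = 0.19075 × -46.1 = -8.7936 kJ/s
Sensible, feed 138→25 °C: -8.588 kJ/s
Outlet flows (mol/s): A 0.1185, B 0.19075, H₂O 0.19075
Sensible, products 25→42.9 °C: 1.4492 kJ/s
Q = ΔH = -15.932 kJ/s = -15.932 kW
Heat removed = 57.357 MJ/h

Q_out = 57.4 MJ/h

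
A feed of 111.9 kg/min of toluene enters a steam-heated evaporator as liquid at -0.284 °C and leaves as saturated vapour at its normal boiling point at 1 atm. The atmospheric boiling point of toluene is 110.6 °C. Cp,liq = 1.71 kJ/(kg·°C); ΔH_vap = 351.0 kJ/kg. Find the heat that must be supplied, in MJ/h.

Q = 3630 MJ/h

liquid -0.284→110.6 °C: 189.61 kJ/kg
vaporisation at 110.6 °C: 351 kJ/kg
Δh = 189.61 + 351 = 540.61 kJ/kg
Q = ṁ·Δh = 111.9 kg/min × 540.61 kJ/kg = 60494 kJ/min
|Q| = 1008.2 kW = 3629.7 MJ/h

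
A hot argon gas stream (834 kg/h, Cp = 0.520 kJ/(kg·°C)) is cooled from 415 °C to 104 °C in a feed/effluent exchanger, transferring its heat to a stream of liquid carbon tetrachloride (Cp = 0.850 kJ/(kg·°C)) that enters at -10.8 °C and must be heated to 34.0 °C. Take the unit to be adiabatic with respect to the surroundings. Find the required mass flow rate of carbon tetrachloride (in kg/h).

ṁ_c = 3540 kg/h

Heat released by hot stream: Q = 834 × 0.520 × (415 − 104) = 134870 kJ/h
Energy balance on cold side (adiabatic exchanger): Q = ṁ_c·Cp_c·(T_c,out − T_c,in)
ṁ_c = 134870 / [0.850 × (34.0 − -10.8)] = 3541.9 kg/h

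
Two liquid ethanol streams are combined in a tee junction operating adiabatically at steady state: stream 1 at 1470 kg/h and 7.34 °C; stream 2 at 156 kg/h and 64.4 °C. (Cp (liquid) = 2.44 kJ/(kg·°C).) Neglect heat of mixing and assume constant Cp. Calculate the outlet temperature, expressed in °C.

T_out = 12.8 °C

No heat crosses the boundary, so H_out = H_in.
Σ ṁᵢCp,ᵢTᵢ = 1470×2.44×7.34 + 156×2.44×64.4 = 50840
Σ ṁᵢCp,ᵢ = 1470×2.44 + 156×2.44 = 3967.4
T_out = 50840 / 3967.4 = 12.814 °C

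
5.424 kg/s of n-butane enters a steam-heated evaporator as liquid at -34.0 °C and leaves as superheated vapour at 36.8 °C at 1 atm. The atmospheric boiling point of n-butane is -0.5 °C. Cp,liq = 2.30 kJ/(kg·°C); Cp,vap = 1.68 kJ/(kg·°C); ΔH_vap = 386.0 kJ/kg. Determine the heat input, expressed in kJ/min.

liquid -34.0→-0.5 °C: 77.05 kJ/kg
vaporisation at -0.5 °C: 386 kJ/kg
vapour -0.5→36.8 °C: 62.664 kJ/kg
Δh = 77.05 + 386 + 62.664 = 525.71 kJ/kg
Q = ṁ·Δh = 5.424 kg/s × 525.71 kJ/kg = 2851.5 kJ/s
|Q| = 2851.5 kW = 171090 kJ/min

Q = 171000 kJ/min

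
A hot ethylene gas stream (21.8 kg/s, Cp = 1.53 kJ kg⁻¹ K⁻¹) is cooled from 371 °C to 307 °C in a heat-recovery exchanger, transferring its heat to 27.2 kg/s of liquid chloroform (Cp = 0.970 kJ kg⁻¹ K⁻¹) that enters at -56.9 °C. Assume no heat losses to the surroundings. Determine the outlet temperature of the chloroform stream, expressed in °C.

T_c,out = 24.0 °C

Heat released by hot stream: Q = 21.8 × 1.53 × (371 − 307) = 2134.7 kJ/s
Energy balance on cold side (adiabatic exchanger): Q = ṁ_c·Cp_c·(T_c,out − T_c,in)
T_c,out = -56.9 + 2134.7/(27.2 × 0.970) = 24.007 °C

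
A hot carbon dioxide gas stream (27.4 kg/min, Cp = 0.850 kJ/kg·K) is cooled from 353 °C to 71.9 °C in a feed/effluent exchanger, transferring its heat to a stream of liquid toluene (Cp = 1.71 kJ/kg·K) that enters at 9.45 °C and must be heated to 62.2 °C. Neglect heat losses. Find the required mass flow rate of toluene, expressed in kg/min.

Heat released by hot stream: Q = 27.4 × 0.850 × (353 − 71.9) = 6546.8 kJ/min
Energy balance on cold side (adiabatic exchanger): Q = ṁ_c·Cp_c·(T_c,out − T_c,in)
ṁ_c = 6546.8 / [1.71 × (62.2 − 9.45)] = 72.579 kg/min

ṁ_c = 72.6 kg/min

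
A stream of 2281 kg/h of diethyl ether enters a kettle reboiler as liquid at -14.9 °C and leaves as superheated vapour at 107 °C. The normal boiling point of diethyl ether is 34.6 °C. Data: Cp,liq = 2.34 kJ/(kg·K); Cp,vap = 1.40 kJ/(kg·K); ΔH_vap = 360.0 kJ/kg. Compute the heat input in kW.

Q = 366 kW

liquid -14.9→34.6 °C: 115.83 kJ/kg
vaporisation at 34.6 °C: 360 kJ/kg
vapour 34.6→107 °C: 101.36 kJ/kg
Δh = 115.83 + 360 + 101.36 = 577.19 kJ/kg
Q = ṁ·Δh = 2281 kg/h × 577.19 kJ/kg = 1.3166e+06 kJ/h
|Q| = 365.71 kW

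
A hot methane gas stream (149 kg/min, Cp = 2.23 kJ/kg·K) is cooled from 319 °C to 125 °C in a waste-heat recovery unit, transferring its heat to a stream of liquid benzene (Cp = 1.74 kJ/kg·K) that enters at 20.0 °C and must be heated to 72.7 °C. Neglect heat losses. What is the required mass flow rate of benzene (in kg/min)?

Heat released by hot stream: Q = 149 × 2.23 × (319 − 125) = 64460 kJ/min
Energy balance on cold side (adiabatic exchanger): Q = ṁ_c·Cp_c·(T_c,out − T_c,in)
ṁ_c = 64460 / [1.74 × (72.7 − 20.0)] = 702.96 kg/min

ṁ_c = 703 kg/min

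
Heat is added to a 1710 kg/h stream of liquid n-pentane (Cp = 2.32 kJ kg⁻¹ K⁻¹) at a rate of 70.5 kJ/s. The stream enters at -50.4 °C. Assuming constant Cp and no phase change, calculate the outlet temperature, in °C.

Q = 70.5 kJ/s = 253800 kJ/h
ΔT = Q/(ṁ·Cp) = 253800/(1710×2.32) = 63.975 K
T_out = -50.4 + 63.975 = 13.575 °C

T_out = 13.6 °C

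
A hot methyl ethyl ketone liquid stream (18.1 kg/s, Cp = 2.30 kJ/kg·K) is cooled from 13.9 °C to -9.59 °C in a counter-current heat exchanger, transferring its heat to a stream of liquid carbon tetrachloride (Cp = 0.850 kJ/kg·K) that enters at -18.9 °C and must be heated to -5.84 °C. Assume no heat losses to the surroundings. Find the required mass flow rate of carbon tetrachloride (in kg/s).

ṁ_c = 88.1 kg/s

Heat released by hot stream: Q = 18.1 × 2.30 × (13.9 − -9.59) = 977.89 kJ/s
Energy balance on cold side (adiabatic exchanger): Q = ṁ_c·Cp_c·(T_c,out − T_c,in)
ṁ_c = 977.89 / [0.850 × (-5.84 − -18.9)] = 88.09 kg/s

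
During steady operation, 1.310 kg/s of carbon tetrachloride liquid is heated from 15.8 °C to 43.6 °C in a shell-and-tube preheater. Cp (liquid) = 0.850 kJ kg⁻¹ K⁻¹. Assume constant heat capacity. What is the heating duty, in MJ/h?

Q = ṁ·Cp·ΔT = 1.310 × 0.850 × (43.6 − 15.8) = 30.955 kJ/s
Heating duty = 111.44 MJ/h

Q = 111 MJ/h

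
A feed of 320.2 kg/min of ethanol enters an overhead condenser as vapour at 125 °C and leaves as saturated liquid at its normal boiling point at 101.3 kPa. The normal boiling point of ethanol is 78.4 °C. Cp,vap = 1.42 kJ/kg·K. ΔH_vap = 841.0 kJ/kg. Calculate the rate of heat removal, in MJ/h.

vapour 125→78.4 °C: -66.172 kJ/kg
condensation at 78.4 °C: -841 kJ/kg
Δh = -66.172 + -841 = -907.17 kJ/kg
Q = ṁ·Δh = 320.2 kg/min × -907.17 kJ/kg = -290480 kJ/min
|Q| = 4841.3 kW = 17429 MJ/h

Q_c = 17400 MJ/h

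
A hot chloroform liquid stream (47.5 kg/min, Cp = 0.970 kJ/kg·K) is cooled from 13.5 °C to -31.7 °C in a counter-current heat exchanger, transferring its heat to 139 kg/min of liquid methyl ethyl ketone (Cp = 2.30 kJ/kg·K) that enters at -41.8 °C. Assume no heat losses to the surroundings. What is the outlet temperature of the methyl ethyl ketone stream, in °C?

T_c,out = -35.3 °C

Heat released by hot stream: Q = 47.5 × 0.970 × (13.5 − -31.7) = 2082.6 kJ/min
Energy balance on cold side (adiabatic exchanger): Q = ṁ_c·Cp_c·(T_c,out − T_c,in)
T_c,out = -41.8 + 2082.6/(139 × 2.30) = -35.286 °C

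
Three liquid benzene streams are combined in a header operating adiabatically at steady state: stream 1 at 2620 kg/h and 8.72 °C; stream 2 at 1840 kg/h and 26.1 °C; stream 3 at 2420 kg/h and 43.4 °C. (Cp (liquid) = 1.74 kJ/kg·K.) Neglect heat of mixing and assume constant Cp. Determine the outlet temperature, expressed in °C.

T_out = 25.6 °C

Energy balance with Q = 0: Σ ṁᵢCp,ᵢ(T_out − Tᵢ) = 0
T_out = Σ ṁᵢCp,ᵢTᵢ / Σ ṁᵢCp,ᵢ
      = 306060 / 11971 = 25.567 °C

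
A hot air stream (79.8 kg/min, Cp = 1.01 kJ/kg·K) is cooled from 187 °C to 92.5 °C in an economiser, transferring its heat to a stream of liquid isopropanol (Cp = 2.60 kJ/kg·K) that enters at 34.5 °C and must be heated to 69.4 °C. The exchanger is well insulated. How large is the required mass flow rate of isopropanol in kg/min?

ṁ_c = 83.9 kg/min

Heat released by hot stream: Q = 79.8 × 1.01 × (187 − 92.5) = 7616.5 kJ/min
Energy balance on cold side (adiabatic exchanger): Q = ṁ_c·Cp_c·(T_c,out − T_c,in)
ṁ_c = 7616.5 / [2.60 × (69.4 − 34.5)] = 83.938 kg/min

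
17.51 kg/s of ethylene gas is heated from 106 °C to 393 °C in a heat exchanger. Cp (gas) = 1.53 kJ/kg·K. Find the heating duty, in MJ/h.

Q = 27700 MJ/h

Q = ṁ·Cp·ΔT = 17.51 × 1.53 × (393 − 106) = 7688.8 kJ/s
Heating duty = 27680 MJ/h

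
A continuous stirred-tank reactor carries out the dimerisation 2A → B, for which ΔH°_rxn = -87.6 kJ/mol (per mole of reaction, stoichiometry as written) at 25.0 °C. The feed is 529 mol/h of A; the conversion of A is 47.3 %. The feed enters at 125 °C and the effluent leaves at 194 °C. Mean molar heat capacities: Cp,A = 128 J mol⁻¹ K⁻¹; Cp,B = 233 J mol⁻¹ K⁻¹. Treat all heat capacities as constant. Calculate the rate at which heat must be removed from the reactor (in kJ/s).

Q_out = 1.88 kJ/s

Extent of reaction ξ = 0.473 × 529 / 2 = 125.11 mol/h
Reaction term: ξ·ΔH°_rxn = 125.11 × -87.6 = -10960 kJ/h
Sensible, feed 125→25 °C: -6771.2 kJ/h
Outlet flows (mol/h): A 278.78, B 125.11
Sensible, products 25→194 °C: 10957 kJ/h
Q = ΔH = -6773.7 kJ/h = -1.8816 kW
Heat removed = 1.8816 kJ/s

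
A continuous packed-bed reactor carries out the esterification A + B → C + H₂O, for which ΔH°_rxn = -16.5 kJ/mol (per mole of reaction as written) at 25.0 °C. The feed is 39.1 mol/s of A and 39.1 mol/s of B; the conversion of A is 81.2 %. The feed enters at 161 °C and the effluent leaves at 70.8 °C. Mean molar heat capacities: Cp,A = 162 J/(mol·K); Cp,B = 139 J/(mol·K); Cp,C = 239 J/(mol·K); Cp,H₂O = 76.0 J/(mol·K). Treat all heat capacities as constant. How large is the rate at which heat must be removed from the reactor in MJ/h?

Q_out = 5630 MJ/h

Extent of reaction ξ = 0.812 × 39.1 = 31.749 mol/s
Reaction term: ξ·ΔH°_rxn = 31.749 × -16.5 = -523.86 kJ/s
Sensible, feed 161→25 °C: -1600.6 kJ/s
Outlet flows (mol/s): A 7.3508, B 7.3508, C 31.749, H₂O 31.749
Sensible, products 25→70.8 °C: 559.38 kJ/s
Q = ΔH = -1565.1 kJ/s = -1565.1 kW
Heat removed = 5634.3 MJ/h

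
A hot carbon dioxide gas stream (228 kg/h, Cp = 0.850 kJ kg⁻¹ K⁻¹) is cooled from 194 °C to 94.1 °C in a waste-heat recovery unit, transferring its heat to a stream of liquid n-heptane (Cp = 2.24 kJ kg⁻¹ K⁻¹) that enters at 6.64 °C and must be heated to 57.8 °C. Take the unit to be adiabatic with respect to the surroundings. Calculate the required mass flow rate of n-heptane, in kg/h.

Heat released by hot stream: Q = 228 × 0.850 × (194 − 94.1) = 19361 kJ/h
Energy balance on cold side (adiabatic exchanger): Q = ṁ_c·Cp_c·(T_c,out − T_c,in)
ṁ_c = 19361 / [2.24 × (57.8 − 6.64)] = 168.94 kg/h

ṁ_c = 169 kg/h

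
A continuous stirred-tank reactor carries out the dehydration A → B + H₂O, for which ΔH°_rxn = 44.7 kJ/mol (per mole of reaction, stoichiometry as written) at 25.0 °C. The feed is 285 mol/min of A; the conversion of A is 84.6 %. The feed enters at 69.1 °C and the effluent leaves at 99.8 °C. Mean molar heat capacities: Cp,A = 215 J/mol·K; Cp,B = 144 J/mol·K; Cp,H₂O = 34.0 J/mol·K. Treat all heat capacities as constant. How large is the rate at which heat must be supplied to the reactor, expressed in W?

Extent of reaction ξ = 0.846 × 285 = 241.11 mol/min
Reaction term: ξ·ΔH°_rxn = 241.11 × 44.7 = 10778 kJ/min
Sensible, feed 69.1→25 °C: -2702.2 kJ/min
Outlet flows (mol/min): A 43.89, B 241.11, H₂O 241.11
Sensible, products 25→99.8 °C: 3916.1 kJ/min
Q = ΔH = 11991 kJ/min = 199.86 kW
Heat supplied = 199860 W

Q_in = 200000 W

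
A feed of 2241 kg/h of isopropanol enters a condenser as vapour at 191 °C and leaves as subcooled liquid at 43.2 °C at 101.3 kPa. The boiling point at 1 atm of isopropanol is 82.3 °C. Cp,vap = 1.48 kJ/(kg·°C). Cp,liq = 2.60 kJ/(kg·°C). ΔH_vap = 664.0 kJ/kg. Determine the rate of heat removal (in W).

vapour 191→82.3 °C: -160.88 kJ/kg
condensation at 82.3 °C: -664 kJ/kg
liquid 82.3→43.2 °C: -101.66 kJ/kg
Δh = -160.88 + -664 + -101.66 = -926.54 kJ/kg
Q = ṁ·Δh = 2241 kg/h × -926.54 kJ/kg = -2.0764e+06 kJ/h
|Q| = 576.77 kW = 576770 W

Q_c = 577000 W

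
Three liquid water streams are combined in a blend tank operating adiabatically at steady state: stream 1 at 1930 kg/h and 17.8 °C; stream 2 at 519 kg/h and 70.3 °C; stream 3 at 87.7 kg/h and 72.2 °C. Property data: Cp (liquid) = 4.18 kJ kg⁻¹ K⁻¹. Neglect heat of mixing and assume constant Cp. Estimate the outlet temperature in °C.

T_out = 30.4 °C

No heat crosses the boundary, so H_out = H_in.
T_out = Σ ṁᵢCp,ᵢTᵢ / Σ ṁᵢCp,ᵢ
      = 322580 / 10603 = 30.422 °C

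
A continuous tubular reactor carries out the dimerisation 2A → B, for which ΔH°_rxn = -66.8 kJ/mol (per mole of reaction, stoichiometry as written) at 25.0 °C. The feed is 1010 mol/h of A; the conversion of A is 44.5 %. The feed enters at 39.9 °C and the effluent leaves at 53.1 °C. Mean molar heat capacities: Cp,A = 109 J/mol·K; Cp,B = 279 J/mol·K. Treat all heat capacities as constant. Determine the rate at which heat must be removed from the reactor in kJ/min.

Q_out = 220 kJ/min

Extent of reaction ξ = 0.445 × 1010 / 2 = 224.72 mol/h
Reaction term: ξ·ΔH°_rxn = 224.72 × -66.8 = -15012 kJ/h
Sensible, feed 39.9→25 °C: -1640.3 kJ/h
Outlet flows (mol/h): A 560.55, B 224.72
Sensible, products 25→53.1 °C: 3478.7 kJ/h
Q = ΔH = -13173 kJ/h = -3.6592 kW
Heat removed = 219.55 kJ/min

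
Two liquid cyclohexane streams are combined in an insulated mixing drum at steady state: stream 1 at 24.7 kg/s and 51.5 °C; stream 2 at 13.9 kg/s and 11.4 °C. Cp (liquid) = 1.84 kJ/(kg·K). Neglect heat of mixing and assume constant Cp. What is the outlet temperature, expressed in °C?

Energy balance with Q = 0: Σ ṁᵢCp,ᵢ(T_out − Tᵢ) = 0
T_out = Σ ṁᵢCp,ᵢTᵢ / Σ ṁᵢCp,ᵢ
      = 2632.1 / 71.024 = 37.06 °C

T_out = 37.1 °C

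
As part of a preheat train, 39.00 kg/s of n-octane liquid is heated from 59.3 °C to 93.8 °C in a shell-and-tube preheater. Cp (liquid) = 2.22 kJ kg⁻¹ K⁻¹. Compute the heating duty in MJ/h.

Q = 10800 MJ/h

Q = ṁ·Cp·ΔT = 39.00 × 2.22 × (93.8 − 59.3) = 2987 kJ/s
Heating duty = 10753 MJ/h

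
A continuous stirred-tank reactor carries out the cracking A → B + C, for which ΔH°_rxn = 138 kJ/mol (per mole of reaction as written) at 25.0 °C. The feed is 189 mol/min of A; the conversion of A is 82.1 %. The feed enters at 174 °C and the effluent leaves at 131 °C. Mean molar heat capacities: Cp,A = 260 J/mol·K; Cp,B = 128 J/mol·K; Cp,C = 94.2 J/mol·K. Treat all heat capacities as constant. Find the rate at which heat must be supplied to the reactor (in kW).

Extent of reaction ξ = 0.821 × 189 = 155.17 mol/min
Reaction term: ξ·ΔH°_rxn = 155.17 × 138 = 21413 kJ/min
Sensible, feed 174→25 °C: -7321.9 kJ/min
Outlet flows (mol/min): A 33.831, B 155.17, C 155.17
Sensible, products 25→131 °C: 4587.1 kJ/min
Q = ΔH = 18679 kJ/min = 311.31 kW
Heat supplied = 311.31 kW

Q_in = 311 kW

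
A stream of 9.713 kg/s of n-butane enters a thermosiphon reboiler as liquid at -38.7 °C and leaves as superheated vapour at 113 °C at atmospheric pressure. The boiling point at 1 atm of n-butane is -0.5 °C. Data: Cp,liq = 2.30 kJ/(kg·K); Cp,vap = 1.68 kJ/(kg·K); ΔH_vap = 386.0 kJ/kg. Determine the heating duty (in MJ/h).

liquid -38.7→-0.5 °C: 87.86 kJ/kg
vaporisation at -0.5 °C: 386 kJ/kg
vapour -0.5→113 °C: 190.68 kJ/kg
Δh = 87.86 + 386 + 190.68 = 664.54 kJ/kg
Q = ṁ·Δh = 9.713 kg/s × 664.54 kJ/kg = 6454.7 kJ/s
|Q| = 6454.7 kW = 23237 MJ/h

Q = 23200 MJ/h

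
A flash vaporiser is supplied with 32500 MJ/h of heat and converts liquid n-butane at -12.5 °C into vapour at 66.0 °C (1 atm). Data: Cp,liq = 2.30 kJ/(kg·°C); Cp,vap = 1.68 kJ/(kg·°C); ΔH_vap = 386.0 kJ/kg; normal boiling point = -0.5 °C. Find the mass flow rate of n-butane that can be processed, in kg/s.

ṁ = 17.2 kg/s

Δh = 2.30×(-0.5−-12.5) + 386.0 + 1.68×(66.0−-0.5) = 525.32 kJ/kg
Q = 32500 MJ/h = 9027.8 kJ/s = 9027.8 kJ/s
ṁ = Q/Δh = 9027.8 / 525.32 = 17.185 kg/s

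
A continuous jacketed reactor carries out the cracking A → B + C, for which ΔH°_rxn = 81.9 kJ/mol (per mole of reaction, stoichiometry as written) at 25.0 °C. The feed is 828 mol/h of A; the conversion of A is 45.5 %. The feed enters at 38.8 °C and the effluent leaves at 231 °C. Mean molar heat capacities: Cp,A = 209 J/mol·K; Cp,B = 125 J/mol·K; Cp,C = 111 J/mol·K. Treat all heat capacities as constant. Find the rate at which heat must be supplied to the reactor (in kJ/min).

Extent of reaction ξ = 0.455 × 828 = 376.74 mol/h
Reaction term: ξ·ΔH°_rxn = 376.74 × 81.9 = 30855 kJ/h
Sensible, feed 38.8→25 °C: -2388.1 kJ/h
Outlet flows (mol/h): A 451.26, B 376.74, C 376.74
Sensible, products 25→231 °C: 37744 kJ/h
Q = ΔH = 66211 kJ/h = 18.392 kW
Heat supplied = 1103.5 kJ/min

Q_in = 1100 kJ/min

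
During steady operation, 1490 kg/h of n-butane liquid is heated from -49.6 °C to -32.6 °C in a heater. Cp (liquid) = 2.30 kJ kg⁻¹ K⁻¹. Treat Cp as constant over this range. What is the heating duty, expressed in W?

Q = ṁ·Cp·ΔT = 1490 × 2.30 × (-32.6 − -49.6) = 58259 kJ/h
Converting: 58259 / 3600 s = 16.183 kW
Heating duty = 16183 W

Q = 16200 W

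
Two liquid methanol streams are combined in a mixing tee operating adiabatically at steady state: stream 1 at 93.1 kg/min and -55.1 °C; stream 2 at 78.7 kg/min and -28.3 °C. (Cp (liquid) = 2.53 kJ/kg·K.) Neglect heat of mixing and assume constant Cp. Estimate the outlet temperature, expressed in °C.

Adiabatic, steady state ⇒ Σ ṁᵢCp,ᵢ(T_out − Tᵢ) = 0
T_out = Σ ṁᵢCp,ᵢTᵢ / Σ ṁᵢCp,ᵢ
      = -18613 / 434.65 = -42.823 °C

T_out = -42.8 °C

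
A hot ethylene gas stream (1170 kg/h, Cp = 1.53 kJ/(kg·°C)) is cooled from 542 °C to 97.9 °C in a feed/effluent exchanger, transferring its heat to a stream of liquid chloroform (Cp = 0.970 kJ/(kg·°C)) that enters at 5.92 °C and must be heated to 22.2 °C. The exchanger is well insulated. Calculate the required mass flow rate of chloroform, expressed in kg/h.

Heat released by hot stream: Q = 1170 × 1.53 × (542 − 97.9) = 794980 kJ/h
Energy balance on cold side (adiabatic exchanger): Q = ṁ_c·Cp_c·(T_c,out − T_c,in)
ṁ_c = 794980 / [0.970 × (22.2 − 5.92)] = 50342 kg/h

ṁ_c = 50300 kg/h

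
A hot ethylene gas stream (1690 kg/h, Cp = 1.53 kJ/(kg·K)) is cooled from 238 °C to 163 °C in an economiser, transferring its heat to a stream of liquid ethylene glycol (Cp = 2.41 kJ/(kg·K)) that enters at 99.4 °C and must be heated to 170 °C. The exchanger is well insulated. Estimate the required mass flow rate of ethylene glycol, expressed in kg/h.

ṁ_c = 1140 kg/h

Heat released by hot stream: Q = 1690 × 1.53 × (238 − 163) = 193930 kJ/h
Energy balance on cold side (adiabatic exchanger): Q = ṁ_c·Cp_c·(T_c,out − T_c,in)
ṁ_c = 193930 / [2.41 × (170 − 99.4)] = 1139.8 kg/h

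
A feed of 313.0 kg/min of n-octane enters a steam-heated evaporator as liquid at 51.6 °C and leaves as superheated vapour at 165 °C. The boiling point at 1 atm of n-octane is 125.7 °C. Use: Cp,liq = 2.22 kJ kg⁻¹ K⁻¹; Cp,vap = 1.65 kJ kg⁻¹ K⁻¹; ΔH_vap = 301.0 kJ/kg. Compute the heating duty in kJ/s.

Q = 2770 kJ/s

liquid 51.6→125.7 °C: 164.5 kJ/kg
vaporisation at 125.7 °C: 301 kJ/kg
vapour 125.7→165 °C: 64.845 kJ/kg
Δh = 164.5 + 301 + 64.845 = 530.35 kJ/kg
Q = ṁ·Δh = 313.0 kg/min × 530.35 kJ/kg = 166000 kJ/min
|Q| = 2766.6 kW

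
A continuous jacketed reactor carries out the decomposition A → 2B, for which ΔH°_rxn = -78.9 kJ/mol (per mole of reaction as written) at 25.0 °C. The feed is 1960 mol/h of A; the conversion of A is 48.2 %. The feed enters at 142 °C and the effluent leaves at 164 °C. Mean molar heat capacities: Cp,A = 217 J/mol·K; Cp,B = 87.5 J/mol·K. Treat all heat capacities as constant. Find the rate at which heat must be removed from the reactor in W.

Q_out = 19600 W

Extent of reaction ξ = 0.482 × 1960 = 944.72 mol/h
Reaction term: ξ·ΔH°_rxn = 944.72 × -78.9 = -74538 kJ/h
Sensible, feed 142→25 °C: -49762 kJ/h
Outlet flows (mol/h): A 1015.3, B 1889.4
Sensible, products 25→164 °C: 53604 kJ/h
Q = ΔH = -70697 kJ/h = -19.638 kW
Heat removed = 19638 W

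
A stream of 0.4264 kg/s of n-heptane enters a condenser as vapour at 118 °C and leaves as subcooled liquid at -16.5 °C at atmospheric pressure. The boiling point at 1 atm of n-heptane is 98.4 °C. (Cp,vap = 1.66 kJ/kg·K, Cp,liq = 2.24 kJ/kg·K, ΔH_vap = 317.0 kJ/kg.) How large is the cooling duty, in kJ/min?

Q_c = 15500 kJ/min

vapour 118→98.4 °C: -32.536 kJ/kg
condensation at 98.4 °C: -317 kJ/kg
liquid 98.4→-16.5 °C: -257.38 kJ/kg
Δh = -32.536 + -317 + -257.38 = -606.91 kJ/kg
Q = ṁ·Δh = 0.4264 kg/s × -606.91 kJ/kg = -258.79 kJ/s
|Q| = 258.79 kW = 15527 kJ/min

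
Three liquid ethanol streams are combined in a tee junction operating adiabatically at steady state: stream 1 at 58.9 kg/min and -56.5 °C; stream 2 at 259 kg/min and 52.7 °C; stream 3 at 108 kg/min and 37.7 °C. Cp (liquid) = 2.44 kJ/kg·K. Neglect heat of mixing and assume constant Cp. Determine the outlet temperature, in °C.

Adiabatic, steady state ⇒ Σ ṁᵢCp,ᵢ(T_out − Tᵢ) = 0
T_out = Σ ṁᵢCp,ᵢTᵢ / Σ ṁᵢCp,ᵢ
      = 35119 / 1039.2 = 33.794 °C

T_out = 33.8 °C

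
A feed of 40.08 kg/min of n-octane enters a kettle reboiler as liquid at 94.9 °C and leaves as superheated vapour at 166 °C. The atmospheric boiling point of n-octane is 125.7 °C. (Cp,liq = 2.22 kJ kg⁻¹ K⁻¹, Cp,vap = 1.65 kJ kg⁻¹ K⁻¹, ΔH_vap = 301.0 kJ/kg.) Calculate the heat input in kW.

Q = 291 kW

liquid 94.9→125.7 °C: 68.376 kJ/kg
vaporisation at 125.7 °C: 301 kJ/kg
vapour 125.7→166 °C: 66.495 kJ/kg
Δh = 68.376 + 301 + 66.495 = 435.87 kJ/kg
Q = ṁ·Δh = 40.08 kg/min × 435.87 kJ/kg = 17470 kJ/min
|Q| = 291.16 kW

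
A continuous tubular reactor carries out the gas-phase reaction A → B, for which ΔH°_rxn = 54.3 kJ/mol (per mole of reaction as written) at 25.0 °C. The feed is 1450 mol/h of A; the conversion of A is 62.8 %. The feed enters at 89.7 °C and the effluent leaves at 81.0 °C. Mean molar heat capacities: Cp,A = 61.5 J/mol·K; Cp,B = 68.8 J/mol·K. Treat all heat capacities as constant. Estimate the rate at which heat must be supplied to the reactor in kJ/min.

Q_in = 817 kJ/min

Extent of reaction ξ = 0.628 × 1450 = 910.6 mol/h
Reaction term: ξ·ΔH°_rxn = 910.6 × 54.3 = 49446 kJ/h
Sensible, feed 89.7→25 °C: -5769.6 kJ/h
Outlet flows (mol/h): A 539.4, B 910.6
Sensible, products 25→81.0 °C: 5366.1 kJ/h
Q = ΔH = 49042 kJ/h = 13.623 kW
Heat supplied = 817.37 kJ/min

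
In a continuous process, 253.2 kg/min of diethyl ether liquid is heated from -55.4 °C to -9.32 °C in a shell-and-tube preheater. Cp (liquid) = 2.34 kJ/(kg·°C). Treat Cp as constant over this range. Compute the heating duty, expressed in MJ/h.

Q = 1640 MJ/h

Q = ṁ·Cp·ΔT = 253.2 × 2.34 × (-9.32 − -55.4) = 27302 kJ/min
Converting: 27302 / 60 s = 455.03 kW
Heating duty = 1638.1 MJ/h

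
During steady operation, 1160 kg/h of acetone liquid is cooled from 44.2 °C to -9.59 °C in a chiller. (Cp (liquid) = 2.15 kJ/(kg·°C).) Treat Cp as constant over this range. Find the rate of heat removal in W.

Q = ṁ·Cp·ΔT = 1160 × 2.15 × (-9.59 − 44.2) = -134150 kJ/h
Converting: 134150 / 3600 s = 37.265 kW
Cooling duty = 37265 W

Q_c = 37300 W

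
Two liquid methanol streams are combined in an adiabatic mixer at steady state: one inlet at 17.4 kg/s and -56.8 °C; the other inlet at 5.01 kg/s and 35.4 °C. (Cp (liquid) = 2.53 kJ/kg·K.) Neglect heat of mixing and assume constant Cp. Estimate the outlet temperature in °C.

Energy balance with Q = 0: Σ ṁᵢCp,ᵢ(T_out − Tᵢ) = 0
T_out = Σ ṁᵢCp,ᵢTᵢ / Σ ṁᵢCp,ᵢ
      = -2051.7 / 56.697 = -36.188 °C

T_out = -36.2 °C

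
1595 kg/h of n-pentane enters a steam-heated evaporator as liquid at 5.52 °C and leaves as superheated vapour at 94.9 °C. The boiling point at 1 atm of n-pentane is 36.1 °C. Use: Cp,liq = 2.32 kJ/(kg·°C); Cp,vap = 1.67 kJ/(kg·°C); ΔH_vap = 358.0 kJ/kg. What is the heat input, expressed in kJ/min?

liquid 5.52→36.1 °C: 70.946 kJ/kg
vaporisation at 36.1 °C: 358 kJ/kg
vapour 36.1→94.9 °C: 98.196 kJ/kg
Δh = 70.946 + 358 + 98.196 = 527.14 kJ/kg
Q = ṁ·Δh = 1595 kg/h × 527.14 kJ/kg = 840790 kJ/h
|Q| = 233.55 kW = 14013 kJ/min

Q = 14000 kJ/min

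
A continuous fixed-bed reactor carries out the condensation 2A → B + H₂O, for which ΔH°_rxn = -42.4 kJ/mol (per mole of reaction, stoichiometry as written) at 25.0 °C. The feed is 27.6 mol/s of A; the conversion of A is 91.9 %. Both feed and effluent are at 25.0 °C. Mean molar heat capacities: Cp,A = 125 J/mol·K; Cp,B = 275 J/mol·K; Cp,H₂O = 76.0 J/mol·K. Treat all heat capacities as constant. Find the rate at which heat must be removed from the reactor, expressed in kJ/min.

Q_out = 32300 kJ/min

Extent of reaction ξ = 0.919 × 27.6 / 2 = 12.682 mol/s
Reaction term: ξ·ΔH°_rxn = 12.682 × -42.4 = -537.73 kJ/s
Q = ΔH = -537.73 kJ/s = -537.73 kW
Heat removed = 32264 kJ/min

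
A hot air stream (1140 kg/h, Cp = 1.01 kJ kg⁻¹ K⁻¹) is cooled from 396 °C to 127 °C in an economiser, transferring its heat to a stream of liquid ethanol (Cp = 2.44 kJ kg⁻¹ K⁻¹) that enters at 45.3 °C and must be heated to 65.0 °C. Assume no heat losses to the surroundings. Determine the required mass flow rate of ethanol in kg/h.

ṁ_c = 6440 kg/h

Heat released by hot stream: Q = 1140 × 1.01 × (396 − 127) = 309730 kJ/h
Energy balance on cold side (adiabatic exchanger): Q = ṁ_c·Cp_c·(T_c,out − T_c,in)
ṁ_c = 309730 / [2.44 × (65.0 − 45.3)] = 6443.5 kg/h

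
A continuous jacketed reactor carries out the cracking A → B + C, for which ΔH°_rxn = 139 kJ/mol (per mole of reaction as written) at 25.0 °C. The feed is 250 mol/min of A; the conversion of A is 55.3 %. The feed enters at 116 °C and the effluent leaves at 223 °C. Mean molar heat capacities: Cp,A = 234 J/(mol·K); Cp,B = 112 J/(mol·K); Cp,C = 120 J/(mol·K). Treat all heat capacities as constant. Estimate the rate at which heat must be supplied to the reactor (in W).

Q_in = 424000 W

Extent of reaction ξ = 0.553 × 250 = 138.25 mol/min
Reaction term: ξ·ΔH°_rxn = 138.25 × 139 = 19217 kJ/min
Sensible, feed 116→25 °C: -5323.5 kJ/min
Outlet flows (mol/min): A 111.75, B 138.25, C 138.25
Sensible, products 25→223 °C: 11528 kJ/min
Q = ΔH = 25422 kJ/min = 423.69 kW
Heat supplied = 423690 W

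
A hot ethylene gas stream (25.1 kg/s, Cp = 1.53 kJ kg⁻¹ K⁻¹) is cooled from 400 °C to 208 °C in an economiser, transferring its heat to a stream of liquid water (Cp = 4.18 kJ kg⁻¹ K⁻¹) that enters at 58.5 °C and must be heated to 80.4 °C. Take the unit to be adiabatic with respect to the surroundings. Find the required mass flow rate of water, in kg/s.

ṁ_c = 80.5 kg/s

Heat released by hot stream: Q = 25.1 × 1.53 × (400 − 208) = 7373.4 kJ/s
Energy balance on cold side (adiabatic exchanger): Q = ṁ_c·Cp_c·(T_c,out − T_c,in)
ṁ_c = 7373.4 / [4.18 × (80.4 − 58.5)] = 80.546 kg/s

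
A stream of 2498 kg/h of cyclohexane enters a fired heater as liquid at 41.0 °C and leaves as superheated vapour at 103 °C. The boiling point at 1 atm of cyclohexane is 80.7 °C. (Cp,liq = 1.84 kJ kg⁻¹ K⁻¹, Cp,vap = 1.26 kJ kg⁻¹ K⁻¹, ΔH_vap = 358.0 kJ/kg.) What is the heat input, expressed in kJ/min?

liquid 41.0→80.7 °C: 73.048 kJ/kg
vaporisation at 80.7 °C: 358 kJ/kg
vapour 80.7→103 °C: 28.098 kJ/kg
Δh = 73.048 + 358 + 28.098 = 459.15 kJ/kg
Q = ṁ·Δh = 2498 kg/h × 459.15 kJ/kg = 1.1469e+06 kJ/h
|Q| = 318.6 kW = 19116 kJ/min

Q = 19100 kJ/min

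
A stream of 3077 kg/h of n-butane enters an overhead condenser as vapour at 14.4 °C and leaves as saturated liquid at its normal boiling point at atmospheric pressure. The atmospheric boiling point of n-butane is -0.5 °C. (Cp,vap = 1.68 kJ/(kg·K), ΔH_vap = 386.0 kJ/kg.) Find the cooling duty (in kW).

Q_c = 351 kW

vapour 14.4→-0.5 °C: -25.032 kJ/kg
condensation at -0.5 °C: -386 kJ/kg
Δh = -25.032 + -386 = -411.03 kJ/kg
Q = ṁ·Δh = 3077 kg/h × -411.03 kJ/kg = -1.2647e+06 kJ/h
|Q| = 351.32 kW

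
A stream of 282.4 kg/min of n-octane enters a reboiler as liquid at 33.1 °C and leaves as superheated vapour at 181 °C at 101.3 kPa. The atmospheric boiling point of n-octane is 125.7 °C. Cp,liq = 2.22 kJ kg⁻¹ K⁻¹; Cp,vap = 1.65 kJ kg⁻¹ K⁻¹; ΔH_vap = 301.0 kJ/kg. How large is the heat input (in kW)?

Q = 2810 kW

liquid 33.1→125.7 °C: 205.57 kJ/kg
vaporisation at 125.7 °C: 301 kJ/kg
vapour 125.7→181 °C: 91.245 kJ/kg
Δh = 205.57 + 301 + 91.245 = 597.82 kJ/kg
Q = ṁ·Δh = 282.4 kg/min × 597.82 kJ/kg = 168820 kJ/min
|Q| = 2813.7 kW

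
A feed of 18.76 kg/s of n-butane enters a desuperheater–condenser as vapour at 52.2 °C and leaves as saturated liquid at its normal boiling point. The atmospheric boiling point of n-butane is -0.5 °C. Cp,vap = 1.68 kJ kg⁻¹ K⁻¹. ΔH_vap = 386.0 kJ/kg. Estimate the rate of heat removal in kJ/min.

Q_c = 534000 kJ/min

vapour 52.2→-0.5 °C: -88.536 kJ/kg
condensation at -0.5 °C: -386 kJ/kg
Δh = -88.536 + -386 = -474.54 kJ/kg
Q = ṁ·Δh = 18.76 kg/s × -474.54 kJ/kg = -8902.3 kJ/s
|Q| = 8902.3 kW = 534140 kJ/min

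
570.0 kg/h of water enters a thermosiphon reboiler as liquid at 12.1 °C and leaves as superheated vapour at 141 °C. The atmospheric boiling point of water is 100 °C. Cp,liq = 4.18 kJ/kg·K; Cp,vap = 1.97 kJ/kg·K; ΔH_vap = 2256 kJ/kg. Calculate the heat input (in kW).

liquid 12.1→100 °C: 367.42 kJ/kg
vaporisation at 100 °C: 2256 kJ/kg
vapour 100→141 °C: 80.77 kJ/kg
Δh = 367.42 + 2256 + 80.77 = 2704.2 kJ/kg
Q = ṁ·Δh = 570.0 kg/h × 2704.2 kJ/kg = 1.5414e+06 kJ/h
|Q| = 428.16 kW

Q = 428 kW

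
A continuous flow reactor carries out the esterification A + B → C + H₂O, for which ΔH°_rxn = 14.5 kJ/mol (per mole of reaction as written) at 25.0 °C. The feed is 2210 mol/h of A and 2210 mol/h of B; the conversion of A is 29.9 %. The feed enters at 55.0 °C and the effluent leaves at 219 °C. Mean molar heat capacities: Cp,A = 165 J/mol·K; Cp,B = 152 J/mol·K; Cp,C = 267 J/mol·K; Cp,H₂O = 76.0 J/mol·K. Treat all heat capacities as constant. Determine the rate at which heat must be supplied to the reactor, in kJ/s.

Q_in = 35.5 kJ/s

Extent of reaction ξ = 0.299 × 2210 = 660.79 mol/h
Reaction term: ξ·ΔH°_rxn = 660.79 × 14.5 = 9581.5 kJ/h
Sensible, feed 55.0→25 °C: -21017 kJ/h
Outlet flows (mol/h): A 1549.2, B 1549.2, C 660.79, H₂O 660.79
Sensible, products 25→219 °C: 139240 kJ/h
Q = ΔH = 127810 kJ/h = 35.502 kW
Heat supplied = 35.502 kJ/s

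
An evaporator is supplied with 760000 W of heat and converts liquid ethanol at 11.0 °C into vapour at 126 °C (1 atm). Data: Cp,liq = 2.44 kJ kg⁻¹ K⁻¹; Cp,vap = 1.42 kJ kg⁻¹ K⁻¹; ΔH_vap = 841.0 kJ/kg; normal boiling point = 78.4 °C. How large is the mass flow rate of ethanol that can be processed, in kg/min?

Δh = 2.44×(78.4−11.0) + 841.0 + 1.42×(126−78.4) = 1073 kJ/kg
Q = 760000 W = 760 kJ/s = 45600 kJ/min
ṁ = Q/Δh = 45600 / 1073 = 42.496 kg/min

ṁ = 42.5 kg/min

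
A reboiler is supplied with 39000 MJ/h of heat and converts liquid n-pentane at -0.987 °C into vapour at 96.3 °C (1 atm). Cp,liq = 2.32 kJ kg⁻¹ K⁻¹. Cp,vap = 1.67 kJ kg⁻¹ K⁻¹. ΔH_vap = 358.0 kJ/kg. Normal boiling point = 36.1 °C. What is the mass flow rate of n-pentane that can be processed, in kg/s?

Δh = 2.32×(36.1−-0.987) + 358.0 + 1.67×(96.3−36.1) = 544.58 kJ/kg
Q = 39000 MJ/h = 10833 kJ/s = 10833 kJ/s
ṁ = Q/Δh = 10833 / 544.58 = 19.893 kg/s

ṁ = 19.9 kg/s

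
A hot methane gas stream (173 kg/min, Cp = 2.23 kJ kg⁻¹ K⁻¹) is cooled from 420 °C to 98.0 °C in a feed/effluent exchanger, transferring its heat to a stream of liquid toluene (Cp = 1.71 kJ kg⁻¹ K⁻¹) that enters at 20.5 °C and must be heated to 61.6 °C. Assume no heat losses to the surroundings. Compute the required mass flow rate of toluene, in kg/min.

Heat released by hot stream: Q = 173 × 2.23 × (420 − 98.0) = 124220 kJ/min
Energy balance on cold side (adiabatic exchanger): Q = ṁ_c·Cp_c·(T_c,out − T_c,in)
ṁ_c = 124220 / [1.71 × (61.6 − 20.5)] = 1767.5 kg/min

ṁ_c = 1770 kg/min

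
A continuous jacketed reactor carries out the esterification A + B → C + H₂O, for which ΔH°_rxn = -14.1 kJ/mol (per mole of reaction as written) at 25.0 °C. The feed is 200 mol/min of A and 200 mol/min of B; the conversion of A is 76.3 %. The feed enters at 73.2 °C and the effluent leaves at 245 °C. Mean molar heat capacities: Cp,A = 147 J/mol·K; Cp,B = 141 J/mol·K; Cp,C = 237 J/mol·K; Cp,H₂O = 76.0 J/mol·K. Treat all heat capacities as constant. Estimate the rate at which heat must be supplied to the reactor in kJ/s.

Q_in = 143 kJ/s

Extent of reaction ξ = 0.763 × 200 = 152.6 mol/min
Reaction term: ξ·ΔH°_rxn = 152.6 × -14.1 = -2151.7 kJ/min
Sensible, feed 73.2→25 °C: -2776.3 kJ/min
Outlet flows (mol/min): A 47.4, B 47.4, C 152.6, H₂O 152.6
Sensible, products 25→245 °C: 13511 kJ/min
Q = ΔH = 8583.3 kJ/min = 143.06 kW
Heat supplied = 143.06 kJ/s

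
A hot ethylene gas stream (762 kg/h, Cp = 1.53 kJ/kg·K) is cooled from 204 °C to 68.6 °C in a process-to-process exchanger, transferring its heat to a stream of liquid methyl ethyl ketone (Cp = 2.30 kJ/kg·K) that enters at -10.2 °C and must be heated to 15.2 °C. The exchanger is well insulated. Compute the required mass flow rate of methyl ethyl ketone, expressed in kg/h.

Heat released by hot stream: Q = 762 × 1.53 × (204 − 68.6) = 157860 kJ/h
Energy balance on cold side (adiabatic exchanger): Q = ṁ_c·Cp_c·(T_c,out − T_c,in)
ṁ_c = 157860 / [2.30 × (15.2 − -10.2)] = 2702.1 kg/h

ṁ_c = 2700 kg/h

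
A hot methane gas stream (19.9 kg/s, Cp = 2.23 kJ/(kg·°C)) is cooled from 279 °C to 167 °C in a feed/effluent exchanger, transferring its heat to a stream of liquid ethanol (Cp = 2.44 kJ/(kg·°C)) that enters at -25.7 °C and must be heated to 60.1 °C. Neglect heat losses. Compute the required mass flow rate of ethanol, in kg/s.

Heat released by hot stream: Q = 19.9 × 2.23 × (279 − 167) = 4970.2 kJ/s
Energy balance on cold side (adiabatic exchanger): Q = ṁ_c·Cp_c·(T_c,out − T_c,in)
ṁ_c = 4970.2 / [2.44 × (60.1 − -25.7)] = 23.741 kg/s

ṁ_c = 23.7 kg/s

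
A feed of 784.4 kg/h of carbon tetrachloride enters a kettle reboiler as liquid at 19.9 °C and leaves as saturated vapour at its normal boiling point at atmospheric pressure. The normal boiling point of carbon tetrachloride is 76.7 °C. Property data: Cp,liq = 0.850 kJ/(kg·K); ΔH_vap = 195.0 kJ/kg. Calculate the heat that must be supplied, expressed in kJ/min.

liquid 19.9→76.7 °C: 48.28 kJ/kg
vaporisation at 76.7 °C: 195 kJ/kg
Δh = 48.28 + 195 = 243.28 kJ/kg
Q = ṁ·Δh = 784.4 kg/h × 243.28 kJ/kg = 190830 kJ/h
|Q| = 53.008 kW = 3180.5 kJ/min

Q = 3180 kJ/min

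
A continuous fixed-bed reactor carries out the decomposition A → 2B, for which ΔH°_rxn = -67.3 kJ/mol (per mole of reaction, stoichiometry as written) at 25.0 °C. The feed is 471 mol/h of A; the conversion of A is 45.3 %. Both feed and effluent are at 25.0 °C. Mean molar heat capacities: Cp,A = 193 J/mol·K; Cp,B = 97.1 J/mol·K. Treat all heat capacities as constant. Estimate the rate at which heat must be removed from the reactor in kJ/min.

Extent of reaction ξ = 0.453 × 471 = 213.36 mol/h
Reaction term: ξ·ΔH°_rxn = 213.36 × -67.3 = -14359 kJ/h
Q = ΔH = -14359 kJ/h = -3.9887 kW
Heat removed = 239.32 kJ/min

Q_out = 239 kJ/min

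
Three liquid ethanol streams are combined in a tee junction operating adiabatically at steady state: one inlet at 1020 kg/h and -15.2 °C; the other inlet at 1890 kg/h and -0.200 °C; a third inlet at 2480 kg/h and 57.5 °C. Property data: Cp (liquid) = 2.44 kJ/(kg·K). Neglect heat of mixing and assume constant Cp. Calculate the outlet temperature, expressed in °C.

T_out = 23.5 °C

Energy balance with Q = 0: Σ ṁᵢCp,ᵢ(T_out − Tᵢ) = 0
T_out = Σ ṁᵢCp,ᵢTᵢ / Σ ṁᵢCp,ᵢ
      = 309190 / 13152 = 23.51 °C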